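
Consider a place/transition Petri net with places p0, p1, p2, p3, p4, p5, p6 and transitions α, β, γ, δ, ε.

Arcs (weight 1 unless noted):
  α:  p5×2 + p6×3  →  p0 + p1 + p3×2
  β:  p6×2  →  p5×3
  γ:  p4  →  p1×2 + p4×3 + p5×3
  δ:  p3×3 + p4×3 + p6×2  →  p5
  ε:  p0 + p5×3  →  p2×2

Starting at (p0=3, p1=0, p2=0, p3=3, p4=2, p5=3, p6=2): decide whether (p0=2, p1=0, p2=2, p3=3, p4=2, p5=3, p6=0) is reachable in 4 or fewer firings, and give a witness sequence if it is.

step 1: fire β:  (p0=3, p1=0, p2=0, p3=3, p4=2, p5=3, p6=2) → (p0=3, p1=0, p2=0, p3=3, p4=2, p5=6, p6=0)
step 2: fire ε:  (p0=3, p1=0, p2=0, p3=3, p4=2, p5=6, p6=0) → (p0=2, p1=0, p2=2, p3=3, p4=2, p5=3, p6=0)

YES — reachable via ⟨β, ε⟩ (2 firings)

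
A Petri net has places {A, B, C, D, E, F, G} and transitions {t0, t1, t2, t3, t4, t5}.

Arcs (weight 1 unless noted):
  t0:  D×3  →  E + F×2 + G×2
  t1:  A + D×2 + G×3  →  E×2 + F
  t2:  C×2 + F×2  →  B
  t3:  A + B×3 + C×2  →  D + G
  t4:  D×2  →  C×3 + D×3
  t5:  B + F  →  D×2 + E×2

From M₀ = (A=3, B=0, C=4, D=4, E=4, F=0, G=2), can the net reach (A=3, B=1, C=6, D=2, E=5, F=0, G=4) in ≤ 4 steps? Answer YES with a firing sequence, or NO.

NO — not reachable within 4 firings

depth 0: 1 marking
depth 1: 3 markings reached so far
depth 2: 6 markings reached so far
depth 3: 10 markings reached so far
depth 4: 16 markings reached so far
target is not among the 16 markings reachable within 4 steps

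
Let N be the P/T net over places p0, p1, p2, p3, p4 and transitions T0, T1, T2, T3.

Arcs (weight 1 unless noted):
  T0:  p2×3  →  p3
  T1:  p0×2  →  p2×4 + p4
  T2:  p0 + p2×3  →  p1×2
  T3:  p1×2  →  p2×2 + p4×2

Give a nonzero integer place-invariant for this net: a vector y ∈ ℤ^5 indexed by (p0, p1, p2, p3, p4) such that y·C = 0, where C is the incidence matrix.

y = (p0:3, p1:3, p2:1, p3:3, p4:2)

Incidence matrix C (rows=places, cols=transitions):
       T0   T1   T2   T3
   p0   0   -2   -1    0
   p1   0    0    2   -2
   p2  -3    4   -3    2
   p3   1    0    0    0
   p4   0    1    0    2

Candidate y = [3, 3, 1, 3, 2]; check y·C column-wise:
  col T0: 3·0 + 3·0 + 1·-3 + 3·1 + 2·0 = 0
  col T1: 3·-2 + 3·0 + 1·4 + 3·0 + 2·1 = 0
  col T2: 3·-1 + 3·2 + 1·-3 + 3·0 + 2·0 = 0
  col T3: 3·0 + 3·-2 + 1·2 + 3·0 + 2·2 = 0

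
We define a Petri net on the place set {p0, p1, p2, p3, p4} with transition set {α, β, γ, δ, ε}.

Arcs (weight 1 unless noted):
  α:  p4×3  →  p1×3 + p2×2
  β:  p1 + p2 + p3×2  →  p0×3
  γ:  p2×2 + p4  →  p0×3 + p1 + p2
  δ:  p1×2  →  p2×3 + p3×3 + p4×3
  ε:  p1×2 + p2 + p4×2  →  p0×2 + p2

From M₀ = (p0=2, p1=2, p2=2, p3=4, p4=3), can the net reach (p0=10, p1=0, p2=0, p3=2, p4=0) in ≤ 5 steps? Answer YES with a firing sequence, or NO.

step 1: fire γ:  (p0=2, p1=2, p2=2, p3=4, p4=3) → (p0=5, p1=3, p2=1, p3=4, p4=2)
step 2: fire ε:  (p0=5, p1=3, p2=1, p3=4, p4=2) → (p0=7, p1=1, p2=1, p3=4, p4=0)
step 3: fire β:  (p0=7, p1=1, p2=1, p3=4, p4=0) → (p0=10, p1=0, p2=0, p3=2, p4=0)

YES — reachable via ⟨γ, ε, β⟩ (3 firings)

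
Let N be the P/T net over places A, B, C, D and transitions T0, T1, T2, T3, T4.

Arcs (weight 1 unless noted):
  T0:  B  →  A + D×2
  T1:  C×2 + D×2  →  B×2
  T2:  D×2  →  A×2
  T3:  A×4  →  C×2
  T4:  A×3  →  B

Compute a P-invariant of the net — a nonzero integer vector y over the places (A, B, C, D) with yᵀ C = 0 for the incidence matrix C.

y = (A:1, B:3, C:2, D:1)

Incidence matrix C (rows=places, cols=transitions):
       T0   T1   T2   T3   T4
    A   1    0    2   -4   -3
    B  -1    2    0    0    1
    C   0   -2    0    2    0
    D   2   -2   -2    0    0

Candidate y = [1, 3, 2, 1]; check y·C column-wise:
  col T0: 1·1 + 3·-1 + 2·0 + 1·2 = 0
  col T1: 1·0 + 3·2 + 2·-2 + 1·-2 = 0
  col T2: 1·2 + 3·0 + 2·0 + 1·-2 = 0
  col T3: 1·-4 + 3·0 + 2·2 + 1·0 = 0
  col T4: 1·-3 + 3·1 + 2·0 + 1·0 = 0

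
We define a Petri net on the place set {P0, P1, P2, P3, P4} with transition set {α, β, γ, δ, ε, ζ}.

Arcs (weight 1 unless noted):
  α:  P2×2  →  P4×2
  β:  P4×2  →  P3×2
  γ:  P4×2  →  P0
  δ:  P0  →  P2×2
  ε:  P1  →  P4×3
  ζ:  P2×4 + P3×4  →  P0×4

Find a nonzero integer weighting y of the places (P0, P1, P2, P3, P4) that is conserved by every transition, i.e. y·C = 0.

Incidence matrix C (rows=places, cols=transitions):
        α    β    γ    δ    ε    ζ
   P0   0    0    1   -1    0    4
   P1   0    0    0    0   -1    0
   P2  -2    0    0    2    0   -4
   P3   0    2    0    0    0   -4
   P4   2   -2   -2    0    3    0

Candidate y = [2, 3, 1, 1, 1]; check y·C column-wise:
  col α: 2·0 + 3·0 + 1·-2 + 1·0 + 1·2 = 0
  col β: 2·0 + 3·0 + 1·0 + 1·2 + 1·-2 = 0
  col γ: 2·1 + 3·0 + 1·0 + 1·0 + 1·-2 = 0
  col δ: 2·-1 + 3·0 + 1·2 + 1·0 + 1·0 = 0
  col ε: 2·0 + 3·-1 + 1·0 + 1·0 + 1·3 = 0
  col ζ: 2·4 + 3·0 + 1·-4 + 1·-4 + 1·0 = 0

y = (P0:2, P1:3, P2:1, P3:1, P4:1)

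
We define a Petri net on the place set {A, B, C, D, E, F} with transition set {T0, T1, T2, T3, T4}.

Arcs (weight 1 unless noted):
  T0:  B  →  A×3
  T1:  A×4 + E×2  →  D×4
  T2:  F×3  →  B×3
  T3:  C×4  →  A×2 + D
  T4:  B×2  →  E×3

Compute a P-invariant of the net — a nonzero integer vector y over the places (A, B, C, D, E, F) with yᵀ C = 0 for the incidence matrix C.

y = (A:1, B:3, C:1, D:2, E:2, F:3)

Incidence matrix C (rows=places, cols=transitions):
       T0   T1   T2   T3   T4
    A   3   -4    0    2    0
    B  -1    0    3    0   -2
    C   0    0    0   -4    0
    D   0    4    0    1    0
    E   0   -2    0    0    3
    F   0    0   -3    0    0

Candidate y = [1, 3, 1, 2, 2, 3]; check y·C column-wise:
  col T0: 1·3 + 3·-1 + 1·0 + 2·0 + 2·0 + 3·0 = 0
  col T1: 1·-4 + 3·0 + 1·0 + 2·4 + 2·-2 + 3·0 = 0
  col T2: 1·0 + 3·3 + 1·0 + 2·0 + 2·0 + 3·-3 = 0
  col T3: 1·2 + 3·0 + 1·-4 + 2·1 + 2·0 + 3·0 = 0
  col T4: 1·0 + 3·-2 + 1·0 + 2·0 + 2·3 + 3·0 = 0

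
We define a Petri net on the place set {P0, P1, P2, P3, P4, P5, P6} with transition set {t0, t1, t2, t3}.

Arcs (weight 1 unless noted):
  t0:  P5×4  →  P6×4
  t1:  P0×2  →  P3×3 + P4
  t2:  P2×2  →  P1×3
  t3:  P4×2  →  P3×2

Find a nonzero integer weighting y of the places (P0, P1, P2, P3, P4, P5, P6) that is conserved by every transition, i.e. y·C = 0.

Incidence matrix C (rows=places, cols=transitions):
       t0   t1   t2   t3
   P0   0   -2    0    0
   P1   0    0    3    0
   P2   0    0   -2    0
   P3   0    3    0    2
   P4   0    1    0   -2
   P5  -4    0    0    0
   P6   4    0    0    0

Candidate y = [0, 2, 3, 0, 0, 0, 0]; check y·C column-wise:
  col t0: 2·0 + 3·0 + 0·-4 + 0·4 = 0
  col t1: 0·-2 + 2·0 + 3·0 + 0·3 + 0·1 = 0
  col t2: 2·3 + 3·-2 = 0
  col t3: 2·0 + 3·0 + 0·2 + 0·-2 = 0

y = (P0:0, P1:2, P2:3, P3:0, P4:0, P5:0, P6:0)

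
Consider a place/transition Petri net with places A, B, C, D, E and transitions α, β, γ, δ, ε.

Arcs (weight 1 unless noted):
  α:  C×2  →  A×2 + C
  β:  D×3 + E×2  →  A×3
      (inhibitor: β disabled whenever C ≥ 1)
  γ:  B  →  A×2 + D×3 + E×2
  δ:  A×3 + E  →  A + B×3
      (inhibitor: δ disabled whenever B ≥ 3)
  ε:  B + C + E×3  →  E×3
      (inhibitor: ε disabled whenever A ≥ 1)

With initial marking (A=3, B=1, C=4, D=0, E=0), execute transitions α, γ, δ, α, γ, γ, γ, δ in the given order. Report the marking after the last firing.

(A=11, B=3, C=2, D=12, E=6)

step 1: fire α:  (A=3, B=1, C=4, D=0, E=0) → (A=5, B=1, C=3, D=0, E=0)
step 2: fire γ:  (A=5, B=1, C=3, D=0, E=0) → (A=7, B=0, C=3, D=3, E=2)
step 3: fire δ:  (A=7, B=0, C=3, D=3, E=2) → (A=5, B=3, C=3, D=3, E=1)
step 4: fire α:  (A=5, B=3, C=3, D=3, E=1) → (A=7, B=3, C=2, D=3, E=1)
step 5: fire γ:  (A=7, B=3, C=2, D=3, E=1) → (A=9, B=2, C=2, D=6, E=3)
step 6: fire γ:  (A=9, B=2, C=2, D=6, E=3) → (A=11, B=1, C=2, D=9, E=5)
step 7: fire γ:  (A=11, B=1, C=2, D=9, E=5) → (A=13, B=0, C=2, D=12, E=7)
step 8: fire δ:  (A=13, B=0, C=2, D=12, E=7) → (A=11, B=3, C=2, D=12, E=6)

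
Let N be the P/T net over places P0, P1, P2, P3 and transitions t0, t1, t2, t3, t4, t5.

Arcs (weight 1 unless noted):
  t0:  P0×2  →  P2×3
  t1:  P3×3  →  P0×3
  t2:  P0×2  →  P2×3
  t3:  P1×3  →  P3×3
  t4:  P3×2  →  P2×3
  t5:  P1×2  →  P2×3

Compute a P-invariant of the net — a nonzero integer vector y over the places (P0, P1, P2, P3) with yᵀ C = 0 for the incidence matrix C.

y = (P0:3, P1:3, P2:2, P3:3)

Incidence matrix C (rows=places, cols=transitions):
       t0   t1   t2   t3   t4   t5
   P0  -2    3   -2    0    0    0
   P1   0    0    0   -3    0   -2
   P2   3    0    3    0    3    3
   P3   0   -3    0    3   -2    0

Candidate y = [3, 3, 2, 3]; check y·C column-wise:
  col t0: 3·-2 + 3·0 + 2·3 + 3·0 = 0
  col t1: 3·3 + 3·0 + 2·0 + 3·-3 = 0
  col t2: 3·-2 + 3·0 + 2·3 + 3·0 = 0
  col t3: 3·0 + 3·-3 + 2·0 + 3·3 = 0
  col t4: 3·0 + 3·0 + 2·3 + 3·-2 = 0
  col t5: 3·0 + 3·-2 + 2·3 + 3·0 = 0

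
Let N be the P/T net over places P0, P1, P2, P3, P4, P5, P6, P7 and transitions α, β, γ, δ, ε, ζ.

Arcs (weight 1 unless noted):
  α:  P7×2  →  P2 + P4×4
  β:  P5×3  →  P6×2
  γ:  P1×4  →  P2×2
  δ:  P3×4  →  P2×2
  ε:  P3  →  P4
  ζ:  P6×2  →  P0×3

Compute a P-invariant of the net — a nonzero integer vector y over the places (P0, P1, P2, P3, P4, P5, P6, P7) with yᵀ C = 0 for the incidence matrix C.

Incidence matrix C (rows=places, cols=transitions):
        α    β    γ    δ    ε    ζ
   P0   0    0    0    0    0    3
   P1   0    0   -4    0    0    0
   P2   1    0    2    2    0    0
   P3   0    0    0   -4   -1    0
   P4   4    0    0    0    1    0
   P5   0   -3    0    0    0    0
   P6   0    2    0    0    0   -2
   P7  -2    0    0    0    0    0

Candidate y = [2, 0, 0, 0, 0, 2, 3, 0]; check y·C column-wise:
  col α: 2·0 + 0·1 + 0·4 + 2·0 + 3·0 + 0·-2 = 0
  col β: 2·0 + 2·-3 + 3·2 = 0
  col γ: 2·0 + 0·-4 + 0·2 + 2·0 + 3·0 = 0
  col δ: 2·0 + 0·2 + 0·-4 + 2·0 + 3·0 = 0
  col ε: 2·0 + 0·-1 + 0·1 + 2·0 + 3·0 = 0
  col ζ: 2·3 + 2·0 + 3·-2 = 0

y = (P0:2, P1:0, P2:0, P3:0, P4:0, P5:2, P6:3, P7:0)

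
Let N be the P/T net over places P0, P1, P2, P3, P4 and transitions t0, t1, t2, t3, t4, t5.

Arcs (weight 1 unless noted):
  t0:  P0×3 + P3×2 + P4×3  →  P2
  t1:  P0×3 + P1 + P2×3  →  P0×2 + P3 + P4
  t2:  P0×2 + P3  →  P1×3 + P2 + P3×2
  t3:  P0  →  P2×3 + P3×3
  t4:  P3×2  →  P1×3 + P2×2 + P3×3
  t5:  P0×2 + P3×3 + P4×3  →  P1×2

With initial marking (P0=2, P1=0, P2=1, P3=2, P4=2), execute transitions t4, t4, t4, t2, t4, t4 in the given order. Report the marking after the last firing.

step 1: fire t4:  (P0=2, P1=0, P2=1, P3=2, P4=2) → (P0=2, P1=3, P2=3, P3=3, P4=2)
step 2: fire t4:  (P0=2, P1=3, P2=3, P3=3, P4=2) → (P0=2, P1=6, P2=5, P3=4, P4=2)
step 3: fire t4:  (P0=2, P1=6, P2=5, P3=4, P4=2) → (P0=2, P1=9, P2=7, P3=5, P4=2)
step 4: fire t2:  (P0=2, P1=9, P2=7, P3=5, P4=2) → (P0=0, P1=12, P2=8, P3=6, P4=2)
step 5: fire t4:  (P0=0, P1=12, P2=8, P3=6, P4=2) → (P0=0, P1=15, P2=10, P3=7, P4=2)
step 6: fire t4:  (P0=0, P1=15, P2=10, P3=7, P4=2) → (P0=0, P1=18, P2=12, P3=8, P4=2)

(P0=0, P1=18, P2=12, P3=8, P4=2)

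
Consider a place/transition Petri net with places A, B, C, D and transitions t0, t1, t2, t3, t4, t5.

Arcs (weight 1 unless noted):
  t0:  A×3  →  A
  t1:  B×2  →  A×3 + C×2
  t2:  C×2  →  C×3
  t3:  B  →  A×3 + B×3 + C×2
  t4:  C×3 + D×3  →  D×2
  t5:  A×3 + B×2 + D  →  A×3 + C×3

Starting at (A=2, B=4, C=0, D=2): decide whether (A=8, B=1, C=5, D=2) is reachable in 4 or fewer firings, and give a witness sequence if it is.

NO — not reachable within 4 firings

depth 0: 1 marking
depth 1: 3 markings reached so far
depth 2: 12 markings reached so far
depth 3: 34 markings reached so far
depth 4: 76 markings reached so far
target is not among the 76 markings reachable within 4 steps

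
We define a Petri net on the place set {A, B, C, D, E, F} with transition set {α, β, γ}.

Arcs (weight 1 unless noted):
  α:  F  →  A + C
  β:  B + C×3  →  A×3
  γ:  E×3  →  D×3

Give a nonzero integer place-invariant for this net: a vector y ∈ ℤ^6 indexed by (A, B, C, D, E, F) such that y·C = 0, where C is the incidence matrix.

Incidence matrix C (rows=places, cols=transitions):
        α    β    γ
    A   1    3    0
    B   0   -1    0
    C   1   -3    0
    D   0    0    3
    E   0    0   -3
    F  -1    0    0

Candidate y = [1, 6, -1, 0, 0, 0]; check y·C column-wise:
  col α: 1·1 + 6·0 + -1·1 + 0·-1 = 0
  col β: 1·3 + 6·-1 + -1·-3 = 0
  col γ: 1·0 + 6·0 + -1·0 + 0·3 + 0·-3 = 0

y = (A:1, B:6, C:-1, D:0, E:0, F:0)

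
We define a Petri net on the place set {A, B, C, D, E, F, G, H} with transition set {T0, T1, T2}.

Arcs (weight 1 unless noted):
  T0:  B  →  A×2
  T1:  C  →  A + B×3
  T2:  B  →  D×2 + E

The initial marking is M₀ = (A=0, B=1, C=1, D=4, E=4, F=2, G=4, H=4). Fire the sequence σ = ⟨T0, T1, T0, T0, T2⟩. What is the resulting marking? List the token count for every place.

step 1: fire T0:  (A=0, B=1, C=1, D=4, E=4, F=2, G=4, H=4) → (A=2, B=0, C=1, D=4, E=4, F=2, G=4, H=4)
step 2: fire T1:  (A=2, B=0, C=1, D=4, E=4, F=2, G=4, H=4) → (A=3, B=3, C=0, D=4, E=4, F=2, G=4, H=4)
step 3: fire T0:  (A=3, B=3, C=0, D=4, E=4, F=2, G=4, H=4) → (A=5, B=2, C=0, D=4, E=4, F=2, G=4, H=4)
step 4: fire T0:  (A=5, B=2, C=0, D=4, E=4, F=2, G=4, H=4) → (A=7, B=1, C=0, D=4, E=4, F=2, G=4, H=4)
step 5: fire T2:  (A=7, B=1, C=0, D=4, E=4, F=2, G=4, H=4) → (A=7, B=0, C=0, D=6, E=5, F=2, G=4, H=4)

(A=7, B=0, C=0, D=6, E=5, F=2, G=4, H=4)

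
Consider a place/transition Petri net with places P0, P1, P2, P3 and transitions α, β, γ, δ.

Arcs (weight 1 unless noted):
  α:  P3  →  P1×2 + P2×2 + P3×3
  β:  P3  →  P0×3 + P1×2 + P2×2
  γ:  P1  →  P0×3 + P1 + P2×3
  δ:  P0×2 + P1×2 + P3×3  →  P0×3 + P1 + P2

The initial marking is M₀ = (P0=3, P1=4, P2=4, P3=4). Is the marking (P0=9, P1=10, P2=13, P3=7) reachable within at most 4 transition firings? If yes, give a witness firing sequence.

step 1: fire α:  (P0=3, P1=4, P2=4, P3=4) → (P0=3, P1=6, P2=6, P3=6)
step 2: fire α:  (P0=3, P1=6, P2=6, P3=6) → (P0=3, P1=8, P2=8, P3=8)
step 3: fire β:  (P0=3, P1=8, P2=8, P3=8) → (P0=6, P1=10, P2=10, P3=7)
step 4: fire γ:  (P0=6, P1=10, P2=10, P3=7) → (P0=9, P1=10, P2=13, P3=7)

YES — reachable via ⟨α, α, β, γ⟩ (4 firings)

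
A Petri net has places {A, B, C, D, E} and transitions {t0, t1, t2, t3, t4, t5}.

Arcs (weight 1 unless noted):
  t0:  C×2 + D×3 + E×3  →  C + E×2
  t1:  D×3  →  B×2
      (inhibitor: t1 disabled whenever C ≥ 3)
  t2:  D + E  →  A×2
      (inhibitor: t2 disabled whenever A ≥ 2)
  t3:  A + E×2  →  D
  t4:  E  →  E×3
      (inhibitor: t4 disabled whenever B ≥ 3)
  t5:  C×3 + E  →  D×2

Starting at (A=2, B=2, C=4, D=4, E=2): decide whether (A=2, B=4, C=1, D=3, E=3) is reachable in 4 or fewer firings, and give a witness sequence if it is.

YES — reachable via ⟨t4, t5, t1⟩ (3 firings)

step 1: fire t4:  (A=2, B=2, C=4, D=4, E=2) → (A=2, B=2, C=4, D=4, E=4)
step 2: fire t5:  (A=2, B=2, C=4, D=4, E=4) → (A=2, B=2, C=1, D=6, E=3)
step 3: fire t1:  (A=2, B=2, C=1, D=6, E=3) → (A=2, B=4, C=1, D=3, E=3)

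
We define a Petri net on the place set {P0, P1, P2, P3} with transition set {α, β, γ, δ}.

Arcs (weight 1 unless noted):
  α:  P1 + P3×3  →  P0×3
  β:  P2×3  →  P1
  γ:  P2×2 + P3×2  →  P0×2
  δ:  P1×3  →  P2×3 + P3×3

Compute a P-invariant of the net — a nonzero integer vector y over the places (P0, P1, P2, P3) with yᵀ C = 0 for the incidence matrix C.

Incidence matrix C (rows=places, cols=transitions):
        α    β    γ    δ
   P0   3    0    2    0
   P1  -1    1    0   -3
   P2   0   -3   -2    3
   P3  -3    0   -2    3

Candidate y = [3, 3, 1, 2]; check y·C column-wise:
  col α: 3·3 + 3·-1 + 1·0 + 2·-3 = 0
  col β: 3·0 + 3·1 + 1·-3 + 2·0 = 0
  col γ: 3·2 + 3·0 + 1·-2 + 2·-2 = 0
  col δ: 3·0 + 3·-3 + 1·3 + 2·3 = 0

y = (P0:3, P1:3, P2:1, P3:2)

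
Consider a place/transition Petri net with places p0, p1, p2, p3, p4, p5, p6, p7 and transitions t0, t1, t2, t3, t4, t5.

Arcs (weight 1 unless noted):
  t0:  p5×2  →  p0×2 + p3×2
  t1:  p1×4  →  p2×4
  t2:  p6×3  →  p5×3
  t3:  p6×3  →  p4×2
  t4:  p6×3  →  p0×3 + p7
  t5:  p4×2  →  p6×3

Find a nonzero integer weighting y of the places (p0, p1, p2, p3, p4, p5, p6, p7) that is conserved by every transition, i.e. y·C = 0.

y = (p0:0, p1:1, p2:1, p3:0, p4:0, p5:0, p6:0, p7:0)

Incidence matrix C (rows=places, cols=transitions):
       t0   t1   t2   t3   t4   t5
   p0   2    0    0    0    3    0
   p1   0   -4    0    0    0    0
   p2   0    4    0    0    0    0
   p3   2    0    0    0    0    0
   p4   0    0    0    2    0   -2
   p5  -2    0    3    0    0    0
   p6   0    0   -3   -3   -3    3
   p7   0    0    0    0    1    0

Candidate y = [0, 1, 1, 0, 0, 0, 0, 0]; check y·C column-wise:
  col t0: 0·2 + 1·0 + 1·0 + 0·2 + 0·-2 = 0
  col t1: 1·-4 + 1·4 = 0
  col t2: 1·0 + 1·0 + 0·3 + 0·-3 = 0
  col t3: 1·0 + 1·0 + 0·2 + 0·-3 = 0
  col t4: 0·3 + 1·0 + 1·0 + 0·-3 + 0·1 = 0
  col t5: 1·0 + 1·0 + 0·-2 + 0·3 = 0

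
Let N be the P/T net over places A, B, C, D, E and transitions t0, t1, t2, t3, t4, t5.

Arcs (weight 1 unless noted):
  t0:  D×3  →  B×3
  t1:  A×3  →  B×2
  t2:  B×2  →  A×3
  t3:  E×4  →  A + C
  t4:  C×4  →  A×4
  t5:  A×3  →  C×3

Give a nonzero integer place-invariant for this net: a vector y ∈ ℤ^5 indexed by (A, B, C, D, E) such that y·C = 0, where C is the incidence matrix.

y = (A:2, B:3, C:2, D:3, E:1)

Incidence matrix C (rows=places, cols=transitions):
       t0   t1   t2   t3   t4   t5
    A   0   -3    3    1    4   -3
    B   3    2   -2    0    0    0
    C   0    0    0    1   -4    3
    D  -3    0    0    0    0    0
    E   0    0    0   -4    0    0

Candidate y = [2, 3, 2, 3, 1]; check y·C column-wise:
  col t0: 2·0 + 3·3 + 2·0 + 3·-3 + 1·0 = 0
  col t1: 2·-3 + 3·2 + 2·0 + 3·0 + 1·0 = 0
  col t2: 2·3 + 3·-2 + 2·0 + 3·0 + 1·0 = 0
  col t3: 2·1 + 3·0 + 2·1 + 3·0 + 1·-4 = 0
  col t4: 2·4 + 3·0 + 2·-4 + 3·0 + 1·0 = 0
  col t5: 2·-3 + 3·0 + 2·3 + 3·0 + 1·0 = 0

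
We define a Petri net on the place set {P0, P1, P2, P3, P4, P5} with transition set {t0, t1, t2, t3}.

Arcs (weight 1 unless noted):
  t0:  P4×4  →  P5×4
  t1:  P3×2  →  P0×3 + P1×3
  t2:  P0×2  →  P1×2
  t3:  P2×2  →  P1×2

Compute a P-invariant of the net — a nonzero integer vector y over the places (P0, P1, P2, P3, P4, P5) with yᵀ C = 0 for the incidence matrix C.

y = (P0:1, P1:1, P2:1, P3:3, P4:0, P5:0)

Incidence matrix C (rows=places, cols=transitions):
       t0   t1   t2   t3
   P0   0    3   -2    0
   P1   0    3    2    2
   P2   0    0    0   -2
   P3   0   -2    0    0
   P4  -4    0    0    0
   P5   4    0    0    0

Candidate y = [1, 1, 1, 3, 0, 0]; check y·C column-wise:
  col t0: 1·0 + 1·0 + 1·0 + 3·0 + 0·-4 + 0·4 = 0
  col t1: 1·3 + 1·3 + 1·0 + 3·-2 = 0
  col t2: 1·-2 + 1·2 + 1·0 + 3·0 = 0
  col t3: 1·0 + 1·2 + 1·-2 + 3·0 = 0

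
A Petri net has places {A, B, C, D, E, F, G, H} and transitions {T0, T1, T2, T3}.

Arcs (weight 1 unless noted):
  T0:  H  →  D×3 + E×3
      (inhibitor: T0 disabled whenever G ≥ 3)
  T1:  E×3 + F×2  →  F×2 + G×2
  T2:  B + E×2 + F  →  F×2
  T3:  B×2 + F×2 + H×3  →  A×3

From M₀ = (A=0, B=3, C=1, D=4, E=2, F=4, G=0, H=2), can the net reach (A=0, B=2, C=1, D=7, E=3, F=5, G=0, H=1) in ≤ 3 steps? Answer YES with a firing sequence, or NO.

YES — reachable via ⟨T0, T2⟩ (2 firings)

step 1: fire T0:  (A=0, B=3, C=1, D=4, E=2, F=4, G=0, H=2) → (A=0, B=3, C=1, D=7, E=5, F=4, G=0, H=1)
step 2: fire T2:  (A=0, B=3, C=1, D=7, E=5, F=4, G=0, H=1) → (A=0, B=2, C=1, D=7, E=3, F=5, G=0, H=1)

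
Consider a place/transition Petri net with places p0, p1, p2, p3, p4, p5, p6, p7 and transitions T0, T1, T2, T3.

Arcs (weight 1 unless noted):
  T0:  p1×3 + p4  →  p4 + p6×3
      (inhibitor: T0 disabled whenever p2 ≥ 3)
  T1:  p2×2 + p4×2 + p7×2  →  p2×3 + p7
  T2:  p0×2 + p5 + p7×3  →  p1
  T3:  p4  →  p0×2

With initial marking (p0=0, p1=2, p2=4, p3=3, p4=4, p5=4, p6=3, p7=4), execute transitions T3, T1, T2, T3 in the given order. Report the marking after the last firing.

step 1: fire T3:  (p0=0, p1=2, p2=4, p3=3, p4=4, p5=4, p6=3, p7=4) → (p0=2, p1=2, p2=4, p3=3, p4=3, p5=4, p6=3, p7=4)
step 2: fire T1:  (p0=2, p1=2, p2=4, p3=3, p4=3, p5=4, p6=3, p7=4) → (p0=2, p1=2, p2=5, p3=3, p4=1, p5=4, p6=3, p7=3)
step 3: fire T2:  (p0=2, p1=2, p2=5, p3=3, p4=1, p5=4, p6=3, p7=3) → (p0=0, p1=3, p2=5, p3=3, p4=1, p5=3, p6=3, p7=0)
step 4: fire T3:  (p0=0, p1=3, p2=5, p3=3, p4=1, p5=3, p6=3, p7=0) → (p0=2, p1=3, p2=5, p3=3, p4=0, p5=3, p6=3, p7=0)

(p0=2, p1=3, p2=5, p3=3, p4=0, p5=3, p6=3, p7=0)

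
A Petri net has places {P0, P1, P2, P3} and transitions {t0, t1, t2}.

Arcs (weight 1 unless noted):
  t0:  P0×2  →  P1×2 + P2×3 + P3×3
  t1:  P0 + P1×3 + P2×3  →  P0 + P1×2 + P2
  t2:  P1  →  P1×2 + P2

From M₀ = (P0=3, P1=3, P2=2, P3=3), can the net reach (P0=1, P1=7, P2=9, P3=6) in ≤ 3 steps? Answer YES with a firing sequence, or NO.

depth 0: 1 marking
depth 1: 3 markings reached so far
depth 2: 7 markings reached so far
depth 3: 12 markings reached so far
target is not among the 12 markings reachable within 3 steps

NO — not reachable within 3 firings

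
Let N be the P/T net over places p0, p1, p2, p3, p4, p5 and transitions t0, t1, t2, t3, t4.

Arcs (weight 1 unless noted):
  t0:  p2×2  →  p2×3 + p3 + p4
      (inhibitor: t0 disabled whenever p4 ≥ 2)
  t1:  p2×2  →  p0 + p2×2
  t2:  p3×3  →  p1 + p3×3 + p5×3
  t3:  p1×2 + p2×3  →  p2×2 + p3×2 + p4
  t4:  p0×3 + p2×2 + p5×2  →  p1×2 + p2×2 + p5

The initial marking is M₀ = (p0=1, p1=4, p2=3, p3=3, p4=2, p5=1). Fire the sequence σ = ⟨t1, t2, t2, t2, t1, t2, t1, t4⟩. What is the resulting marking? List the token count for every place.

(p0=1, p1=10, p2=3, p3=3, p4=2, p5=12)

step 1: fire t1:  (p0=1, p1=4, p2=3, p3=3, p4=2, p5=1) → (p0=2, p1=4, p2=3, p3=3, p4=2, p5=1)
step 2: fire t2:  (p0=2, p1=4, p2=3, p3=3, p4=2, p5=1) → (p0=2, p1=5, p2=3, p3=3, p4=2, p5=4)
step 3: fire t2:  (p0=2, p1=5, p2=3, p3=3, p4=2, p5=4) → (p0=2, p1=6, p2=3, p3=3, p4=2, p5=7)
step 4: fire t2:  (p0=2, p1=6, p2=3, p3=3, p4=2, p5=7) → (p0=2, p1=7, p2=3, p3=3, p4=2, p5=10)
step 5: fire t1:  (p0=2, p1=7, p2=3, p3=3, p4=2, p5=10) → (p0=3, p1=7, p2=3, p3=3, p4=2, p5=10)
step 6: fire t2:  (p0=3, p1=7, p2=3, p3=3, p4=2, p5=10) → (p0=3, p1=8, p2=3, p3=3, p4=2, p5=13)
step 7: fire t1:  (p0=3, p1=8, p2=3, p3=3, p4=2, p5=13) → (p0=4, p1=8, p2=3, p3=3, p4=2, p5=13)
step 8: fire t4:  (p0=4, p1=8, p2=3, p3=3, p4=2, p5=13) → (p0=1, p1=10, p2=3, p3=3, p4=2, p5=12)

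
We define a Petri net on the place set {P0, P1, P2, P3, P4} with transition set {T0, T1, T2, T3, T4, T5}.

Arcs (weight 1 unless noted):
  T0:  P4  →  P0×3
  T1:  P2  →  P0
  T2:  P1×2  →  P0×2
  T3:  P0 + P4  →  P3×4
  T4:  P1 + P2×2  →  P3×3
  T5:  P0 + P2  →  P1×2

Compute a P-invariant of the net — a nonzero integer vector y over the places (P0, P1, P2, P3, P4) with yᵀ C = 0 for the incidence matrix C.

y = (P0:1, P1:1, P2:1, P3:1, P4:3)

Incidence matrix C (rows=places, cols=transitions):
       T0   T1   T2   T3   T4   T5
   P0   3    1    2   -1    0   -1
   P1   0    0   -2    0   -1    2
   P2   0   -1    0    0   -2   -1
   P3   0    0    0    4    3    0
   P4  -1    0    0   -1    0    0

Candidate y = [1, 1, 1, 1, 3]; check y·C column-wise:
  col T0: 1·3 + 1·0 + 1·0 + 1·0 + 3·-1 = 0
  col T1: 1·1 + 1·0 + 1·-1 + 1·0 + 3·0 = 0
  col T2: 1·2 + 1·-2 + 1·0 + 1·0 + 3·0 = 0
  col T3: 1·-1 + 1·0 + 1·0 + 1·4 + 3·-1 = 0
  col T4: 1·0 + 1·-1 + 1·-2 + 1·3 + 3·0 = 0
  col T5: 1·-1 + 1·2 + 1·-1 + 1·0 + 3·0 = 0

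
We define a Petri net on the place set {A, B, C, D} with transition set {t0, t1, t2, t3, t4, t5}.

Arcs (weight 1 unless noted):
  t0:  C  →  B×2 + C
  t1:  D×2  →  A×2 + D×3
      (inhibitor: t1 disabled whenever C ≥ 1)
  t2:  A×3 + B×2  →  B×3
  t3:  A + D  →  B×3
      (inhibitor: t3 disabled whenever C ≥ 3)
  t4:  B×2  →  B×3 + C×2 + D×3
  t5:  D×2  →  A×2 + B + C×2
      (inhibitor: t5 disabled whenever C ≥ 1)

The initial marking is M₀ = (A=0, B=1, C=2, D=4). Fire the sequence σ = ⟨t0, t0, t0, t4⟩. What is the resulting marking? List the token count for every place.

(A=0, B=8, C=4, D=7)

step 1: fire t0:  (A=0, B=1, C=2, D=4) → (A=0, B=3, C=2, D=4)
step 2: fire t0:  (A=0, B=3, C=2, D=4) → (A=0, B=5, C=2, D=4)
step 3: fire t0:  (A=0, B=5, C=2, D=4) → (A=0, B=7, C=2, D=4)
step 4: fire t4:  (A=0, B=7, C=2, D=4) → (A=0, B=8, C=4, D=7)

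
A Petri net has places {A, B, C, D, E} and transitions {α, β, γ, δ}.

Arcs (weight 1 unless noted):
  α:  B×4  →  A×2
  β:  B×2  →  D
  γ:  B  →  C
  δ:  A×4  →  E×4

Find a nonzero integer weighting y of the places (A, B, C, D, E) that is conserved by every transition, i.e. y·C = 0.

Incidence matrix C (rows=places, cols=transitions):
        α    β    γ    δ
    A   2    0    0   -4
    B  -4   -2   -1    0
    C   0    0    1    0
    D   0    1    0    0
    E   0    0    0    4

Candidate y = [2, 1, 1, 2, 2]; check y·C column-wise:
  col α: 2·2 + 1·-4 + 1·0 + 2·0 + 2·0 = 0
  col β: 2·0 + 1·-2 + 1·0 + 2·1 + 2·0 = 0
  col γ: 2·0 + 1·-1 + 1·1 + 2·0 + 2·0 = 0
  col δ: 2·-4 + 1·0 + 1·0 + 2·0 + 2·4 = 0

y = (A:2, B:1, C:1, D:2, E:2)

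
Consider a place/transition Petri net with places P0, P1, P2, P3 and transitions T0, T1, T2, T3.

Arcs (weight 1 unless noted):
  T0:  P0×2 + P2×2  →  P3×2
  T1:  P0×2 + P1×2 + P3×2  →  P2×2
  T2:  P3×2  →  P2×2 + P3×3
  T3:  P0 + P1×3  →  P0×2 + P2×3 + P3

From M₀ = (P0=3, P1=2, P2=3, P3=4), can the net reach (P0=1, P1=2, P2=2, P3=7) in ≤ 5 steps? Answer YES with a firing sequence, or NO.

NO — not reachable within 5 firings

depth 0: 1 marking
depth 1: 4 markings reached so far
depth 2: 7 markings reached so far
depth 3: 10 markings reached so far
depth 4: 13 markings reached so far
depth 5: 16 markings reached so far
target is not among the 16 markings reachable within 5 steps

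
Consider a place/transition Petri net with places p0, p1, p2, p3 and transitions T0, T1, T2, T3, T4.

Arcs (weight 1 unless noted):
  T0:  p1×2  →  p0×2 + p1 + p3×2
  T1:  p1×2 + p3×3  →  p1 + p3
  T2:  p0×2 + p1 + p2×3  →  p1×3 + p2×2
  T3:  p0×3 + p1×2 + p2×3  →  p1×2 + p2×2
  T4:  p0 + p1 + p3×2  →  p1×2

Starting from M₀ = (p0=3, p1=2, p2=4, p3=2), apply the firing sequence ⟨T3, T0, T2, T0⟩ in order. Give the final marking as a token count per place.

(p0=2, p1=2, p2=2, p3=6)

step 1: fire T3:  (p0=3, p1=2, p2=4, p3=2) → (p0=0, p1=2, p2=3, p3=2)
step 2: fire T0:  (p0=0, p1=2, p2=3, p3=2) → (p0=2, p1=1, p2=3, p3=4)
step 3: fire T2:  (p0=2, p1=1, p2=3, p3=4) → (p0=0, p1=3, p2=2, p3=4)
step 4: fire T0:  (p0=0, p1=3, p2=2, p3=4) → (p0=2, p1=2, p2=2, p3=6)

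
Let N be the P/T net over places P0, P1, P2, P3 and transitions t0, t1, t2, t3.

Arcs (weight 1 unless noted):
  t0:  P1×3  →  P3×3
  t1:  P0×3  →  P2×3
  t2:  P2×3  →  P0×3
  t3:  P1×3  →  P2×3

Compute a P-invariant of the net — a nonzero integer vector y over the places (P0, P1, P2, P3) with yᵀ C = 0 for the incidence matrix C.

Incidence matrix C (rows=places, cols=transitions):
       t0   t1   t2   t3
   P0   0   -3    3    0
   P1  -3    0    0   -3
   P2   0    3   -3    3
   P3   3    0    0    0

Candidate y = [1, 1, 1, 1]; check y·C column-wise:
  col t0: 1·0 + 1·-3 + 1·0 + 1·3 = 0
  col t1: 1·-3 + 1·0 + 1·3 + 1·0 = 0
  col t2: 1·3 + 1·0 + 1·-3 + 1·0 = 0
  col t3: 1·0 + 1·-3 + 1·3 + 1·0 = 0

y = (P0:1, P1:1, P2:1, P3:1)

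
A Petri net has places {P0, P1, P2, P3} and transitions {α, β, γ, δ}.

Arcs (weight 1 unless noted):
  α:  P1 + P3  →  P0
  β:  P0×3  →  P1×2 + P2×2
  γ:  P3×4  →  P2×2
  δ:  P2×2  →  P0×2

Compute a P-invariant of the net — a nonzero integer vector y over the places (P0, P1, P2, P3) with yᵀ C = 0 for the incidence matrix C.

Incidence matrix C (rows=places, cols=transitions):
        α    β    γ    δ
   P0   1   -3    0    2
   P1  -1    2    0    0
   P2   0    2    2   -2
   P3  -1    0   -4    0

Candidate y = [2, 1, 2, 1]; check y·C column-wise:
  col α: 2·1 + 1·-1 + 2·0 + 1·-1 = 0
  col β: 2·-3 + 1·2 + 2·2 + 1·0 = 0
  col γ: 2·0 + 1·0 + 2·2 + 1·-4 = 0
  col δ: 2·2 + 1·0 + 2·-2 + 1·0 = 0

y = (P0:2, P1:1, P2:2, P3:1)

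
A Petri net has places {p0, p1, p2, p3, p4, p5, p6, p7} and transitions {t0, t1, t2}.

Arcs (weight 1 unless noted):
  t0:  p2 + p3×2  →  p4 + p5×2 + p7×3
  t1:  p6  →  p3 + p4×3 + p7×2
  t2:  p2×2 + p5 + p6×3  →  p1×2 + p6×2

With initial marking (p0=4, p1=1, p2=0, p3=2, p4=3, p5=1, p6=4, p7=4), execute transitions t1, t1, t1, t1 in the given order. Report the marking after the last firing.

(p0=4, p1=1, p2=0, p3=6, p4=15, p5=1, p6=0, p7=12)

step 1: fire t1:  (p0=4, p1=1, p2=0, p3=2, p4=3, p5=1, p6=4, p7=4) → (p0=4, p1=1, p2=0, p3=3, p4=6, p5=1, p6=3, p7=6)
step 2: fire t1:  (p0=4, p1=1, p2=0, p3=3, p4=6, p5=1, p6=3, p7=6) → (p0=4, p1=1, p2=0, p3=4, p4=9, p5=1, p6=2, p7=8)
step 3: fire t1:  (p0=4, p1=1, p2=0, p3=4, p4=9, p5=1, p6=2, p7=8) → (p0=4, p1=1, p2=0, p3=5, p4=12, p5=1, p6=1, p7=10)
step 4: fire t1:  (p0=4, p1=1, p2=0, p3=5, p4=12, p5=1, p6=1, p7=10) → (p0=4, p1=1, p2=0, p3=6, p4=15, p5=1, p6=0, p7=12)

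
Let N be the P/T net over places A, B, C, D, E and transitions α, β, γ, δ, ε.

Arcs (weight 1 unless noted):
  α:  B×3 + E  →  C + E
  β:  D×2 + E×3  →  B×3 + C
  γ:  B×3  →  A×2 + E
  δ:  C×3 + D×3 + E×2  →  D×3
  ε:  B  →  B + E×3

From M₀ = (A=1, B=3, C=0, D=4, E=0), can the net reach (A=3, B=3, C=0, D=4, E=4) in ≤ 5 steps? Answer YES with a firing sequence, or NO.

NO — not reachable within 5 firings

depth 0: 1 marking
depth 1: 3 markings reached so far
depth 2: 7 markings reached so far
depth 3: 13 markings reached so far
depth 4: 22 markings reached so far
depth 5: 34 markings reached so far
target is not among the 34 markings reachable within 5 steps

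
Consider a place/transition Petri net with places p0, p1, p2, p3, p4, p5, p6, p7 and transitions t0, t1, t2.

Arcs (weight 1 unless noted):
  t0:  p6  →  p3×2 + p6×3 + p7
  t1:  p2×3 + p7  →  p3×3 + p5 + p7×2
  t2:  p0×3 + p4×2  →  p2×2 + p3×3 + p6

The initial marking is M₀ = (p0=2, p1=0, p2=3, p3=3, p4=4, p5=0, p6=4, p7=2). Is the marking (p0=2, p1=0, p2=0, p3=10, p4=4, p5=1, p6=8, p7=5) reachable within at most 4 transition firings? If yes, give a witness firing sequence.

YES — reachable via ⟨t0, t0, t1⟩ (3 firings)

step 1: fire t0:  (p0=2, p1=0, p2=3, p3=3, p4=4, p5=0, p6=4, p7=2) → (p0=2, p1=0, p2=3, p3=5, p4=4, p5=0, p6=6, p7=3)
step 2: fire t0:  (p0=2, p1=0, p2=3, p3=5, p4=4, p5=0, p6=6, p7=3) → (p0=2, p1=0, p2=3, p3=7, p4=4, p5=0, p6=8, p7=4)
step 3: fire t1:  (p0=2, p1=0, p2=3, p3=7, p4=4, p5=0, p6=8, p7=4) → (p0=2, p1=0, p2=0, p3=10, p4=4, p5=1, p6=8, p7=5)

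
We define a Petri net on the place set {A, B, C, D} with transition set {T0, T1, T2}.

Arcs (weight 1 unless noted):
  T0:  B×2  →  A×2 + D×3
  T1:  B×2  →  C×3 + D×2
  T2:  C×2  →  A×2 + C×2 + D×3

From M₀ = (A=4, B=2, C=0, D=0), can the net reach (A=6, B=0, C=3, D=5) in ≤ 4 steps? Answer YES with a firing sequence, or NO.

step 1: fire T1:  (A=4, B=2, C=0, D=0) → (A=4, B=0, C=3, D=2)
step 2: fire T2:  (A=4, B=0, C=3, D=2) → (A=6, B=0, C=3, D=5)

YES — reachable via ⟨T1, T2⟩ (2 firings)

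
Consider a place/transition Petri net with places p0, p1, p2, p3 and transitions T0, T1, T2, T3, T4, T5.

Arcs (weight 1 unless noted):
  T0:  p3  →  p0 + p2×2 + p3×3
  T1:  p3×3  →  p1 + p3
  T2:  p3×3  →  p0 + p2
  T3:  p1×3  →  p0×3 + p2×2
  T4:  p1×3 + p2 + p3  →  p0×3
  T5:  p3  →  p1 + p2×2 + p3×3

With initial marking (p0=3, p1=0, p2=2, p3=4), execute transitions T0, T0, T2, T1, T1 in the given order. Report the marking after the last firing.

step 1: fire T0:  (p0=3, p1=0, p2=2, p3=4) → (p0=4, p1=0, p2=4, p3=6)
step 2: fire T0:  (p0=4, p1=0, p2=4, p3=6) → (p0=5, p1=0, p2=6, p3=8)
step 3: fire T2:  (p0=5, p1=0, p2=6, p3=8) → (p0=6, p1=0, p2=7, p3=5)
step 4: fire T1:  (p0=6, p1=0, p2=7, p3=5) → (p0=6, p1=1, p2=7, p3=3)
step 5: fire T1:  (p0=6, p1=1, p2=7, p3=3) → (p0=6, p1=2, p2=7, p3=1)

(p0=6, p1=2, p2=7, p3=1)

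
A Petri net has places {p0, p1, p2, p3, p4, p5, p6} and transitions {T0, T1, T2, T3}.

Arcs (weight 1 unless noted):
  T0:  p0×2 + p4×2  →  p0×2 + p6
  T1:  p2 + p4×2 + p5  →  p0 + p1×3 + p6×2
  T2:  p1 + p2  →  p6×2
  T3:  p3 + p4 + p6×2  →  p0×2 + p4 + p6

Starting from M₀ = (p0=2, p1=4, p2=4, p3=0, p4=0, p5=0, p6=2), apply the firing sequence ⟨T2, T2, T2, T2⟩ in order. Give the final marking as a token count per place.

step 1: fire T2:  (p0=2, p1=4, p2=4, p3=0, p4=0, p5=0, p6=2) → (p0=2, p1=3, p2=3, p3=0, p4=0, p5=0, p6=4)
step 2: fire T2:  (p0=2, p1=3, p2=3, p3=0, p4=0, p5=0, p6=4) → (p0=2, p1=2, p2=2, p3=0, p4=0, p5=0, p6=6)
step 3: fire T2:  (p0=2, p1=2, p2=2, p3=0, p4=0, p5=0, p6=6) → (p0=2, p1=1, p2=1, p3=0, p4=0, p5=0, p6=8)
step 4: fire T2:  (p0=2, p1=1, p2=1, p3=0, p4=0, p5=0, p6=8) → (p0=2, p1=0, p2=0, p3=0, p4=0, p5=0, p6=10)

(p0=2, p1=0, p2=0, p3=0, p4=0, p5=0, p6=10)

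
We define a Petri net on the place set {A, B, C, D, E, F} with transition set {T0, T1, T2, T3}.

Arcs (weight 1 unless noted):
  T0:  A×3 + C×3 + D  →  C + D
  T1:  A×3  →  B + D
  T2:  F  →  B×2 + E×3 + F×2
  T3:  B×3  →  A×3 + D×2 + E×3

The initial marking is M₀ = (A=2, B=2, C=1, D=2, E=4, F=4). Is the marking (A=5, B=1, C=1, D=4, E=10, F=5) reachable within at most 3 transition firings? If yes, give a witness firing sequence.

YES — reachable via ⟨T2, T3⟩ (2 firings)

step 1: fire T2:  (A=2, B=2, C=1, D=2, E=4, F=4) → (A=2, B=4, C=1, D=2, E=7, F=5)
step 2: fire T3:  (A=2, B=4, C=1, D=2, E=7, F=5) → (A=5, B=1, C=1, D=4, E=10, F=5)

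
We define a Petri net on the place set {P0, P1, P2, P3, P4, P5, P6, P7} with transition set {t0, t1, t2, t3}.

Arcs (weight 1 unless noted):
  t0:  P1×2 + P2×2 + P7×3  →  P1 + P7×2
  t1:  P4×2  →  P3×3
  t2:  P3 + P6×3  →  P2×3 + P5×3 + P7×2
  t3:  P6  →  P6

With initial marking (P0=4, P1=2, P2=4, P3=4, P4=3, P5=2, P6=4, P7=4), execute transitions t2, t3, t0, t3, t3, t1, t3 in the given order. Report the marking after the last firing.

step 1: fire t2:  (P0=4, P1=2, P2=4, P3=4, P4=3, P5=2, P6=4, P7=4) → (P0=4, P1=2, P2=7, P3=3, P4=3, P5=5, P6=1, P7=6)
step 2: fire t3:  (P0=4, P1=2, P2=7, P3=3, P4=3, P5=5, P6=1, P7=6) → (P0=4, P1=2, P2=7, P3=3, P4=3, P5=5, P6=1, P7=6)
step 3: fire t0:  (P0=4, P1=2, P2=7, P3=3, P4=3, P5=5, P6=1, P7=6) → (P0=4, P1=1, P2=5, P3=3, P4=3, P5=5, P6=1, P7=5)
step 4: fire t3:  (P0=4, P1=1, P2=5, P3=3, P4=3, P5=5, P6=1, P7=5) → (P0=4, P1=1, P2=5, P3=3, P4=3, P5=5, P6=1, P7=5)
step 5: fire t3:  (P0=4, P1=1, P2=5, P3=3, P4=3, P5=5, P6=1, P7=5) → (P0=4, P1=1, P2=5, P3=3, P4=3, P5=5, P6=1, P7=5)
step 6: fire t1:  (P0=4, P1=1, P2=5, P3=3, P4=3, P5=5, P6=1, P7=5) → (P0=4, P1=1, P2=5, P3=6, P4=1, P5=5, P6=1, P7=5)
step 7: fire t3:  (P0=4, P1=1, P2=5, P3=6, P4=1, P5=5, P6=1, P7=5) → (P0=4, P1=1, P2=5, P3=6, P4=1, P5=5, P6=1, P7=5)

(P0=4, P1=1, P2=5, P3=6, P4=1, P5=5, P6=1, P7=5)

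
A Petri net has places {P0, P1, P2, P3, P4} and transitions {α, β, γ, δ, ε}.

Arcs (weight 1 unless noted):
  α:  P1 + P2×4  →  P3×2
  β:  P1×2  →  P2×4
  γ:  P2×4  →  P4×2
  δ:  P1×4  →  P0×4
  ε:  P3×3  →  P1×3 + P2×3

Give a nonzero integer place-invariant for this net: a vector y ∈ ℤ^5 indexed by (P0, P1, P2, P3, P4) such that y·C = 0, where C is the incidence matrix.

y = (P0:2, P1:2, P2:1, P3:3, P4:2)

Incidence matrix C (rows=places, cols=transitions):
        α    β    γ    δ    ε
   P0   0    0    0    4    0
   P1  -1   -2    0   -4    3
   P2  -4    4   -4    0    3
   P3   2    0    0    0   -3
   P4   0    0    2    0    0

Candidate y = [2, 2, 1, 3, 2]; check y·C column-wise:
  col α: 2·0 + 2·-1 + 1·-4 + 3·2 + 2·0 = 0
  col β: 2·0 + 2·-2 + 1·4 + 3·0 + 2·0 = 0
  col γ: 2·0 + 2·0 + 1·-4 + 3·0 + 2·2 = 0
  col δ: 2·4 + 2·-4 + 1·0 + 3·0 + 2·0 = 0
  col ε: 2·0 + 2·3 + 1·3 + 3·-3 + 2·0 = 0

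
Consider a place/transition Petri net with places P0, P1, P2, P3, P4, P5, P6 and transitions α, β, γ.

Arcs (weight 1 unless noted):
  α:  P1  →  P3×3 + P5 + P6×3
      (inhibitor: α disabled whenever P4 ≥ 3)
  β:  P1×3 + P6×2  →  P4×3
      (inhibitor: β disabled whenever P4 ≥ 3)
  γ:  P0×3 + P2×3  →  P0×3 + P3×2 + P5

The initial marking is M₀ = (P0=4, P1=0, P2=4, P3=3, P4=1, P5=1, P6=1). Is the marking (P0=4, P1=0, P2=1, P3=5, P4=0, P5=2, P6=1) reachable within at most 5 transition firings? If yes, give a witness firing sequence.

NO — not reachable within 5 firings

depth 0: 1 marking
depth 1: 2 markings reached so far
depth 2: 2 markings reached so far
(frontier empty at depth 2; search complete)
target is not among the 2 markings reachable within 5 steps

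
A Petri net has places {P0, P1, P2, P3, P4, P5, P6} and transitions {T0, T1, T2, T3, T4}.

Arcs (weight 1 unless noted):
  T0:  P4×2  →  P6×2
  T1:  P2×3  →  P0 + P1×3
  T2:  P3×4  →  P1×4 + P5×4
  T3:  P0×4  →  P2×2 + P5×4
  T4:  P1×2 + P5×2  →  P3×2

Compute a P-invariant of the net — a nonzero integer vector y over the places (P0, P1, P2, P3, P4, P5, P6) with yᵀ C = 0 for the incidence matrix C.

y = (P0:3, P1:5, P2:6, P3:5, P4:0, P5:0, P6:0)

Incidence matrix C (rows=places, cols=transitions):
       T0   T1   T2   T3   T4
   P0   0    1    0   -4    0
   P1   0    3    4    0   -2
   P2   0   -3    0    2    0
   P3   0    0   -4    0    2
   P4  -2    0    0    0    0
   P5   0    0    4    4   -2
   P6   2    0    0    0    0

Candidate y = [3, 5, 6, 5, 0, 0, 0]; check y·C column-wise:
  col T0: 3·0 + 5·0 + 6·0 + 5·0 + 0·-2 + 0·2 = 0
  col T1: 3·1 + 5·3 + 6·-3 + 5·0 = 0
  col T2: 3·0 + 5·4 + 6·0 + 5·-4 + 0·4 = 0
  col T3: 3·-4 + 5·0 + 6·2 + 5·0 + 0·4 = 0
  col T4: 3·0 + 5·-2 + 6·0 + 5·2 + 0·-2 = 0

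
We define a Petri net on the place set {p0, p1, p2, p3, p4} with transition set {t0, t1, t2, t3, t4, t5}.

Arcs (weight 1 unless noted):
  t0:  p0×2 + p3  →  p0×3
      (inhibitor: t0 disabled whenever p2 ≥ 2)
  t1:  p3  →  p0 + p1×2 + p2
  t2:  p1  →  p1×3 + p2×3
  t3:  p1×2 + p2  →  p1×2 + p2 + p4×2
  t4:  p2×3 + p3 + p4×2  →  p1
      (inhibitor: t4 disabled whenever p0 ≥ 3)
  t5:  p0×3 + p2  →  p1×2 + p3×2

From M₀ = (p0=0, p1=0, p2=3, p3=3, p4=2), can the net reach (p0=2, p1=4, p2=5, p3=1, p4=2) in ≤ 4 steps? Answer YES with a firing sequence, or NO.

step 1: fire t1:  (p0=0, p1=0, p2=3, p3=3, p4=2) → (p0=1, p1=2, p2=4, p3=2, p4=2)
step 2: fire t1:  (p0=1, p1=2, p2=4, p3=2, p4=2) → (p0=2, p1=4, p2=5, p3=1, p4=2)

YES — reachable via ⟨t1, t1⟩ (2 firings)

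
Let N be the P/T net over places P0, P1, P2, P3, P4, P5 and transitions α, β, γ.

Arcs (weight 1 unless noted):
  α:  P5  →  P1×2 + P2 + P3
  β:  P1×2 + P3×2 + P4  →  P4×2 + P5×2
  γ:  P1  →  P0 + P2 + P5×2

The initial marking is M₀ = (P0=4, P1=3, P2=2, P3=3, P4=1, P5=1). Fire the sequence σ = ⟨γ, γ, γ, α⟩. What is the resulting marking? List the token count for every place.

step 1: fire γ:  (P0=4, P1=3, P2=2, P3=3, P4=1, P5=1) → (P0=5, P1=2, P2=3, P3=3, P4=1, P5=3)
step 2: fire γ:  (P0=5, P1=2, P2=3, P3=3, P4=1, P5=3) → (P0=6, P1=1, P2=4, P3=3, P4=1, P5=5)
step 3: fire γ:  (P0=6, P1=1, P2=4, P3=3, P4=1, P5=5) → (P0=7, P1=0, P2=5, P3=3, P4=1, P5=7)
step 4: fire α:  (P0=7, P1=0, P2=5, P3=3, P4=1, P5=7) → (P0=7, P1=2, P2=6, P3=4, P4=1, P5=6)

(P0=7, P1=2, P2=6, P3=4, P4=1, P5=6)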